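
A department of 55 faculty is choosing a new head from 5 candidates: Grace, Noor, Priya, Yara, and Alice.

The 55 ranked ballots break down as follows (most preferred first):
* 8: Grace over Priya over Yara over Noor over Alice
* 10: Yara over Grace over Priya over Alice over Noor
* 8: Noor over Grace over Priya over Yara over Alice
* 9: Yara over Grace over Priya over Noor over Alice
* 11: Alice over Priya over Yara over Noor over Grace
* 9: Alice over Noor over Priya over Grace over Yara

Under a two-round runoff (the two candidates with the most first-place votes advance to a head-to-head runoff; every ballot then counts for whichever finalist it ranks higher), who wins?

Yara

Round 1 first-place votes: Grace 8, Noor 8, Priya 0, Yara 19, Alice 20. Alice and Yara advance.
Runoff: Alice is ranked above Yara on 20 ballots, Yara above Alice on 35.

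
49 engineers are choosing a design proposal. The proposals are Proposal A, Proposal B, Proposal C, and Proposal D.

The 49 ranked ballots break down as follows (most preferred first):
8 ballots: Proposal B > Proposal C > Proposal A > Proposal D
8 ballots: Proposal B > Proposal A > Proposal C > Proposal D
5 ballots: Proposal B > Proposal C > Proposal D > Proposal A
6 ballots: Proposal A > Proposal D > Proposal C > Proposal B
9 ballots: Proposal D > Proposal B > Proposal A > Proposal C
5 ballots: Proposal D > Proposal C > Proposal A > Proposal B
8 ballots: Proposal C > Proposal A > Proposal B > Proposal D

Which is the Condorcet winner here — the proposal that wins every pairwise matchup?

Proposal B vs Proposal A: 30–19
Proposal B vs Proposal C: 30–19
Proposal B vs Proposal D: 29–20
Proposal B beats every other proposal.

Proposal B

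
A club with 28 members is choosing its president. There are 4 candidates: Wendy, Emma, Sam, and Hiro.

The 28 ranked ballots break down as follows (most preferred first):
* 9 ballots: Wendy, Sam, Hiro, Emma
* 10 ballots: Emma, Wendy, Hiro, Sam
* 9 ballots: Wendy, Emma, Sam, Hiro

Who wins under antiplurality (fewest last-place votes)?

Last-place votes: Wendy 0, Emma 9, Sam 10, Hiro 9.

Wendy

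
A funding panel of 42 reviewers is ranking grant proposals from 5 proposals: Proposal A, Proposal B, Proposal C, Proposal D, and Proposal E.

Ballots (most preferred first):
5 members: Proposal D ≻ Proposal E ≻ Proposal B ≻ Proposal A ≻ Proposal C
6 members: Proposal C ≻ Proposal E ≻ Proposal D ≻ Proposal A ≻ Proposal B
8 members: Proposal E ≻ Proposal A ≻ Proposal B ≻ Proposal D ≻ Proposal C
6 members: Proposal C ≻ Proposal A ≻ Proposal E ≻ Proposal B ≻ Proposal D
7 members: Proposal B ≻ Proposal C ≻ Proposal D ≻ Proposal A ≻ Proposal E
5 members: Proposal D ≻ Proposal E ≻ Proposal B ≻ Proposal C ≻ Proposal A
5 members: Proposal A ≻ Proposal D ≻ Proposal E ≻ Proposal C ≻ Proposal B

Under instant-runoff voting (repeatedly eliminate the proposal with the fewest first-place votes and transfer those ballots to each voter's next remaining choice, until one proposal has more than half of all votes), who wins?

Round 1: Proposal A 5, Proposal B 7, Proposal C 12, Proposal D 10, Proposal E 8. Proposal A eliminated.
Round 2: Proposal B 7, Proposal C 12, Proposal D 15, Proposal E 8. Proposal B eliminated.
Round 3: Proposal C 19, Proposal D 15, Proposal E 8. Proposal E eliminated.
Round 4: Proposal C 19, Proposal D 23. Proposal D has a majority (≥22).

Proposal D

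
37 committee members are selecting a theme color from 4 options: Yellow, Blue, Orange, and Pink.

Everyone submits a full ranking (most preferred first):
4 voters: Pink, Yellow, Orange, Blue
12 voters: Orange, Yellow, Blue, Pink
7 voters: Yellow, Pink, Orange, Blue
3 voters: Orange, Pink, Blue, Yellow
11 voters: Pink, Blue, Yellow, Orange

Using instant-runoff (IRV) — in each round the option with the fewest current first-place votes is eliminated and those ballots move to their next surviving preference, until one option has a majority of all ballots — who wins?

Round 1: Yellow 7, Blue 0, Orange 15, Pink 15. Blue eliminated.
Round 2: Yellow 7, Orange 15, Pink 15. Yellow eliminated.
Round 3: Orange 15, Pink 22. Pink has a majority (≥19).

Pink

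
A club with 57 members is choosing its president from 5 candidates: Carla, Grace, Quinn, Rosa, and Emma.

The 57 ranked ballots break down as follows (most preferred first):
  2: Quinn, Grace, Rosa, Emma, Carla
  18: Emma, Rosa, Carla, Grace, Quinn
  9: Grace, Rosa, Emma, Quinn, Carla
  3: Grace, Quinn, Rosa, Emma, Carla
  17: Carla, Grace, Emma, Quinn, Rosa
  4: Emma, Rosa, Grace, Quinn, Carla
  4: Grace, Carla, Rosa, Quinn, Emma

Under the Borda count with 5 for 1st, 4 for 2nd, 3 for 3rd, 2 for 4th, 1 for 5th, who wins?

Grace

Carla: 2×1 + 18×3 + 9×1 + 3×1 + 17×5 + 4×1 + 4×4 = 173
Grace: 2×4 + 18×2 + 9×5 + 3×5 + 17×4 + 4×3 + 4×5 = 204
Quinn: 2×5 + 18×1 + 9×2 + 3×4 + 17×2 + 4×2 + 4×2 = 108
Rosa: 2×3 + 18×4 + 9×4 + 3×3 + 17×1 + 4×4 + 4×3 = 168
Emma: 2×2 + 18×5 + 9×3 + 3×2 + 17×3 + 4×5 + 4×1 = 202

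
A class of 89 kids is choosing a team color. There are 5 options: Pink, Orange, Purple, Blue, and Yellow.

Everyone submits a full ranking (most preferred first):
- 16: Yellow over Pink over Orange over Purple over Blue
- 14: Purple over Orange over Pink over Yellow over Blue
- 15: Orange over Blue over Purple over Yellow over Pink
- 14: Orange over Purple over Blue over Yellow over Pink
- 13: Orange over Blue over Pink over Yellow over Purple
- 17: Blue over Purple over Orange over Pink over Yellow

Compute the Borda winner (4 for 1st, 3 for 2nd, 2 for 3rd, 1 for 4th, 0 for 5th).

Pink: 16×3 + 14×2 + 15×0 + 14×0 + 13×2 + 17×1 = 119
Orange: 16×2 + 14×3 + 15×4 + 14×4 + 13×4 + 17×2 = 276
Purple: 16×1 + 14×4 + 15×2 + 14×3 + 13×0 + 17×3 = 195
Blue: 16×0 + 14×0 + 15×3 + 14×2 + 13×3 + 17×4 = 180
Yellow: 16×4 + 14×1 + 15×1 + 14×1 + 13×1 + 17×0 = 120

Orange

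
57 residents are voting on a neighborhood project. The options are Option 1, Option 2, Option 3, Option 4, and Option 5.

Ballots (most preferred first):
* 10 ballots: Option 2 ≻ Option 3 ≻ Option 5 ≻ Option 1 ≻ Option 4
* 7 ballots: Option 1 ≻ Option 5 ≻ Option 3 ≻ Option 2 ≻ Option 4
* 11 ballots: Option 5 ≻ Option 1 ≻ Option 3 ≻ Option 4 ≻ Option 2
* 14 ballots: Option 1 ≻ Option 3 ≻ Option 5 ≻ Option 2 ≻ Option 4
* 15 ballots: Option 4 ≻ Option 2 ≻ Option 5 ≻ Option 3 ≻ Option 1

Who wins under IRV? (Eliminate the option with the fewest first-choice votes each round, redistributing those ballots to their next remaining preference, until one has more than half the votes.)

Option 5

Round 1: Option 1 21, Option 2 10, Option 3 0, Option 4 15, Option 5 11. Option 3 eliminated.
Round 2: Option 1 21, Option 2 10, Option 4 15, Option 5 11. Option 2 eliminated.
Round 3: Option 1 21, Option 4 15, Option 5 21. Option 4 eliminated.
Round 4: Option 1 21, Option 5 36. Option 5 has a majority (≥29).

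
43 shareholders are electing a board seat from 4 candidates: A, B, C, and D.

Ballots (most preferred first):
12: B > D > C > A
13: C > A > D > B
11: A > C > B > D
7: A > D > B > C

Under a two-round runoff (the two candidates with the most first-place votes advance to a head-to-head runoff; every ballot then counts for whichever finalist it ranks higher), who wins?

Round 1 first-place votes: A 18, B 12, C 13, D 0. A and C advance.
Runoff: A is ranked above C on 18 ballots, C above A on 25.

C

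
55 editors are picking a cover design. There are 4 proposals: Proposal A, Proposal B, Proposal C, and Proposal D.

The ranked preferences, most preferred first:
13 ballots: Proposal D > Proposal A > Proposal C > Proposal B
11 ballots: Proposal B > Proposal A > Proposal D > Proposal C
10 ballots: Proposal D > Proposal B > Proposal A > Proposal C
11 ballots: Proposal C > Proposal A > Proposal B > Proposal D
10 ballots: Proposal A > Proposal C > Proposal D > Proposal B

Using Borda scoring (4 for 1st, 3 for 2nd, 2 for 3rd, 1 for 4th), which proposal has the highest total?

Proposal A

Proposal A: 13×3 + 11×3 + 10×2 + 11×3 + 10×4 = 165
Proposal B: 13×1 + 11×4 + 10×3 + 11×2 + 10×1 = 119
Proposal C: 13×2 + 11×1 + 10×1 + 11×4 + 10×3 = 121
Proposal D: 13×4 + 11×2 + 10×4 + 11×1 + 10×2 = 145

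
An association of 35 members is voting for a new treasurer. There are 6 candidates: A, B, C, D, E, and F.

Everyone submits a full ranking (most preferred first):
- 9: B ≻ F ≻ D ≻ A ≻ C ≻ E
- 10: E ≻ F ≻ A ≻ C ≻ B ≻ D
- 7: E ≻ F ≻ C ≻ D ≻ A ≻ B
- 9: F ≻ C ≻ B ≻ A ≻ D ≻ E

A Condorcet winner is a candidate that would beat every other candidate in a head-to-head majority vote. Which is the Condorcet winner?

F vs A: 35–0
F vs B: 26–9
F vs C: 35–0
F vs D: 35–0
F vs E: 18–17
F beats every other candidate.

F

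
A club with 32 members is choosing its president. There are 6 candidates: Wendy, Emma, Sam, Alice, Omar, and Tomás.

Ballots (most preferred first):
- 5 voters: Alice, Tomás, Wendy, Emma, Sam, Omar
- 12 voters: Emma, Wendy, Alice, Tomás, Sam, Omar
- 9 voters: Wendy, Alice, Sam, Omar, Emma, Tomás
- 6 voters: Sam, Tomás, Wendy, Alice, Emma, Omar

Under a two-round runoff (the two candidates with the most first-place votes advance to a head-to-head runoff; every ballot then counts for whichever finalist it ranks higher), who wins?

Wendy

Round 1 first-place votes: Wendy 9, Emma 12, Sam 6, Alice 5, Omar 0, Tomás 0. Emma and Wendy advance.
Runoff: Emma is ranked above Wendy on 12 ballots, Wendy above Emma on 20.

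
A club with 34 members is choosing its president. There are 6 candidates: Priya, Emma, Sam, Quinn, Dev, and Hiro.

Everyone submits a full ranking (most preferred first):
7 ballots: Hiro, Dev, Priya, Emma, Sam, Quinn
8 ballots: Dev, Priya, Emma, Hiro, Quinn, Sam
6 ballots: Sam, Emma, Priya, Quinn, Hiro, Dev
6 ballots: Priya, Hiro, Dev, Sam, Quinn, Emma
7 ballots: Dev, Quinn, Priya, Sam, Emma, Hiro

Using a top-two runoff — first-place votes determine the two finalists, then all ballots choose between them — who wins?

Hiro

Round 1 first-place votes: Priya 6, Emma 0, Sam 6, Quinn 0, Dev 15, Hiro 7. Dev and Hiro advance.
Runoff: Dev is ranked above Hiro on 15 ballots, Hiro above Dev on 19.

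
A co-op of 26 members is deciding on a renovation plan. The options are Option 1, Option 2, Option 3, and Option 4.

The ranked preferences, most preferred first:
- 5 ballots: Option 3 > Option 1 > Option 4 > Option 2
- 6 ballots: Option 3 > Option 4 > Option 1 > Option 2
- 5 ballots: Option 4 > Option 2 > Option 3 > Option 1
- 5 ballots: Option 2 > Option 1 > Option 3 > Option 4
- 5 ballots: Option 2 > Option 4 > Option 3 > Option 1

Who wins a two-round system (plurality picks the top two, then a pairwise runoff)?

Round 1 first-place votes: Option 1 0, Option 2 10, Option 3 11, Option 4 5. Option 3 and Option 2 advance.
Runoff: Option 3 is ranked above Option 2 on 11 ballots, Option 2 above Option 3 on 15.

Option 2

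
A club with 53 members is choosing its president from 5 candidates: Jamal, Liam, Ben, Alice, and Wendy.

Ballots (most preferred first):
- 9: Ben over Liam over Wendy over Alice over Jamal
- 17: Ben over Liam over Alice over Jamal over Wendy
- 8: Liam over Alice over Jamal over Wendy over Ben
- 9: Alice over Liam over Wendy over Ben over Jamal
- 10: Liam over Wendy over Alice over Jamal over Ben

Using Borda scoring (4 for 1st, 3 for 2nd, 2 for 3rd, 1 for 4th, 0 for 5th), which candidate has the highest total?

Jamal: 9×0 + 17×1 + 8×2 + 9×0 + 10×1 = 43
Liam: 9×3 + 17×3 + 8×4 + 9×3 + 10×4 = 177
Ben: 9×4 + 17×4 + 8×0 + 9×1 + 10×0 = 113
Alice: 9×1 + 17×2 + 8×3 + 9×4 + 10×2 = 123
Wendy: 9×2 + 17×0 + 8×1 + 9×2 + 10×3 = 74

Liam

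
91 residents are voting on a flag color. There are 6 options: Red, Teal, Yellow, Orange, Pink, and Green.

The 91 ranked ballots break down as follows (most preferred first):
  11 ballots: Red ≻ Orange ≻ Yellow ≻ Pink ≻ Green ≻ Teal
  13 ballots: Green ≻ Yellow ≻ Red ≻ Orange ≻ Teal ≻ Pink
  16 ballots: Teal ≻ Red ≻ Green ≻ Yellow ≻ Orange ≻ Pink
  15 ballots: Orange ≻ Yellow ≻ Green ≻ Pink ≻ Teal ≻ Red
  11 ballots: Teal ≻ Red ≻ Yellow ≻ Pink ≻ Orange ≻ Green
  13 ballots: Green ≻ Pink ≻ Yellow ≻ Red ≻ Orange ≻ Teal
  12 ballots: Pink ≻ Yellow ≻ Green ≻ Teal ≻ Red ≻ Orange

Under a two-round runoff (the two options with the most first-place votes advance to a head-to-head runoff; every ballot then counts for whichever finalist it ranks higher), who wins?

Green

Round 1 first-place votes: Red 11, Teal 27, Yellow 0, Orange 15, Pink 12, Green 26. Teal and Green advance.
Runoff: Teal is ranked above Green on 27 ballots, Green above Teal on 64.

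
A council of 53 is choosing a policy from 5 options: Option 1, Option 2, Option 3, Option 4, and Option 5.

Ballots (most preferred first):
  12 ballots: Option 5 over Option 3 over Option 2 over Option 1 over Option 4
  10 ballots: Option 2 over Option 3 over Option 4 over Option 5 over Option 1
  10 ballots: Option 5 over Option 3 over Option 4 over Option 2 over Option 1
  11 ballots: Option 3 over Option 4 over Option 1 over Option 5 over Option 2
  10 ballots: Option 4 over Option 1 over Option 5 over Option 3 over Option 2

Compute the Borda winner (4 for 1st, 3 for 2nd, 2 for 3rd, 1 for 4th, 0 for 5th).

Option 3

Option 1: 12×1 + 10×0 + 10×0 + 11×2 + 10×3 = 64
Option 2: 12×2 + 10×4 + 10×1 + 11×0 + 10×0 = 74
Option 3: 12×3 + 10×3 + 10×3 + 11×4 + 10×1 = 150
Option 4: 12×0 + 10×2 + 10×2 + 11×3 + 10×4 = 113
Option 5: 12×4 + 10×1 + 10×4 + 11×1 + 10×2 = 129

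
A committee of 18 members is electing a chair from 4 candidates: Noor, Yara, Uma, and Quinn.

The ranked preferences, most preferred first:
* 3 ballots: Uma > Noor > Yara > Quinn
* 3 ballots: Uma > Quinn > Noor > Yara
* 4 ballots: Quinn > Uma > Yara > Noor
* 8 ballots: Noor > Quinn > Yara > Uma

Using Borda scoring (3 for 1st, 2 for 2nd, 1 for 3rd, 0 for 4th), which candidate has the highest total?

Quinn

Noor: 3×2 + 3×1 + 4×0 + 8×3 = 33
Yara: 3×1 + 3×0 + 4×1 + 8×1 = 15
Uma: 3×3 + 3×3 + 4×2 + 8×0 = 26
Quinn: 3×0 + 3×2 + 4×3 + 8×2 = 34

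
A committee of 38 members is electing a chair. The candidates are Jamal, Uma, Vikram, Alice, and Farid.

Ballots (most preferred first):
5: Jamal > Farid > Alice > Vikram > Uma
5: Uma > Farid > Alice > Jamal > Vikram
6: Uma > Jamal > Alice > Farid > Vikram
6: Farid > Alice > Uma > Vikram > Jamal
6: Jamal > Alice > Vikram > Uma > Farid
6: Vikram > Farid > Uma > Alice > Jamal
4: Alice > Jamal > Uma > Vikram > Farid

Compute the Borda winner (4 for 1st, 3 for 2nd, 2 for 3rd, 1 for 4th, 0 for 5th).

Jamal: 5×4 + 5×1 + 6×3 + 6×0 + 6×4 + 6×0 + 4×3 = 79
Uma: 5×0 + 5×4 + 6×4 + 6×2 + 6×1 + 6×2 + 4×2 = 82
Vikram: 5×1 + 5×0 + 6×0 + 6×1 + 6×2 + 6×4 + 4×1 = 51
Alice: 5×2 + 5×2 + 6×2 + 6×3 + 6×3 + 6×1 + 4×4 = 90
Farid: 5×3 + 5×3 + 6×1 + 6×4 + 6×0 + 6×3 + 4×0 = 78

Alice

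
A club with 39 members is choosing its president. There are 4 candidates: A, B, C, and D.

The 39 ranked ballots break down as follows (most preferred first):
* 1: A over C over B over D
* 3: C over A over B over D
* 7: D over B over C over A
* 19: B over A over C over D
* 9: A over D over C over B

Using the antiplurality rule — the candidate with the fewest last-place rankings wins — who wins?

C

Last-place votes: A 7, B 9, C 0, D 23.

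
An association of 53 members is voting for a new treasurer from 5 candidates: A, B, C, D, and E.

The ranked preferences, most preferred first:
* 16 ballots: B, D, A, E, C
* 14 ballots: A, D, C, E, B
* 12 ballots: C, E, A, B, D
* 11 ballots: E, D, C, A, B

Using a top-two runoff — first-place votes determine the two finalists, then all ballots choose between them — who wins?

A

Round 1 first-place votes: A 14, B 16, C 12, D 0, E 11. B and A advance.
Runoff: B is ranked above A on 16 ballots, A above B on 37.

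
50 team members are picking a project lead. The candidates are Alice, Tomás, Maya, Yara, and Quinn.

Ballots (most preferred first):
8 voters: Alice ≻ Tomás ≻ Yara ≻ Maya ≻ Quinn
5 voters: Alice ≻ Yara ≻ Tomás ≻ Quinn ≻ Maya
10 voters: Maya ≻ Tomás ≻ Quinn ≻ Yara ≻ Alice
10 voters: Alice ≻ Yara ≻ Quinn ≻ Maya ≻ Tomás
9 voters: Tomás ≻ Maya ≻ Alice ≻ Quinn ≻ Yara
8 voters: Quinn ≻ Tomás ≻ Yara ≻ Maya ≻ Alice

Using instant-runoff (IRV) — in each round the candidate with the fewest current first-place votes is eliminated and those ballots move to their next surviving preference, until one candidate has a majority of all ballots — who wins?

Round 1: Alice 23, Tomás 9, Maya 10, Yara 0, Quinn 8. Yara eliminated.
Round 2: Alice 23, Tomás 9, Maya 10, Quinn 8. Quinn eliminated.
Round 3: Alice 23, Tomás 17, Maya 10. Maya eliminated.
Round 4: Alice 23, Tomás 27. Tomás has a majority (≥26).

Tomás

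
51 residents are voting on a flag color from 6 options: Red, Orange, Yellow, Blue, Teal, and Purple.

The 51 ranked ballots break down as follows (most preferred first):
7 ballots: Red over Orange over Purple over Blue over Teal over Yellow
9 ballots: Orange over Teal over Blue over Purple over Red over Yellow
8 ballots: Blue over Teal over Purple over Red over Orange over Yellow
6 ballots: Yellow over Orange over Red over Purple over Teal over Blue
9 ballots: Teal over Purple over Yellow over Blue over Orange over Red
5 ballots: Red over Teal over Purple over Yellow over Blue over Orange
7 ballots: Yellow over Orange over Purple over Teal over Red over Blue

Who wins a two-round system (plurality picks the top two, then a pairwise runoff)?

Red

Round 1 first-place votes: Red 12, Orange 9, Yellow 13, Blue 8, Teal 9, Purple 0. Yellow and Red advance.
Runoff: Yellow is ranked above Red on 22 ballots, Red above Yellow on 29.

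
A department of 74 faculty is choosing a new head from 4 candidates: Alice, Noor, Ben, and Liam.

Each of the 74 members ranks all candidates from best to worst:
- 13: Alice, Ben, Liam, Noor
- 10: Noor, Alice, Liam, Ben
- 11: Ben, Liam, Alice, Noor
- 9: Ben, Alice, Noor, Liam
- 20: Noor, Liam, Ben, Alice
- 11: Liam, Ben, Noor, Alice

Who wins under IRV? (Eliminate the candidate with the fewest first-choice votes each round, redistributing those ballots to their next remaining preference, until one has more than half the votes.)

Round 1: Alice 13, Noor 30, Ben 20, Liam 11. Liam eliminated.
Round 2: Alice 13, Noor 30, Ben 31. Alice eliminated.
Round 3: Noor 30, Ben 44. Ben has a majority (≥38).

Ben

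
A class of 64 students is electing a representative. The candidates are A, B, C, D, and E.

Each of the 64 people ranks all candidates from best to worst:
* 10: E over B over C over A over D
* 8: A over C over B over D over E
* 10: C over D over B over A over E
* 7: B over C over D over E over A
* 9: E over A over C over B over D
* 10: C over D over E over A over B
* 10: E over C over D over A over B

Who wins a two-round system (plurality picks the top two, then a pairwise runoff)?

Round 1 first-place votes: A 8, B 7, C 20, D 0, E 29. E and C advance.
Runoff: E is ranked above C on 29 ballots, C above E on 35.

C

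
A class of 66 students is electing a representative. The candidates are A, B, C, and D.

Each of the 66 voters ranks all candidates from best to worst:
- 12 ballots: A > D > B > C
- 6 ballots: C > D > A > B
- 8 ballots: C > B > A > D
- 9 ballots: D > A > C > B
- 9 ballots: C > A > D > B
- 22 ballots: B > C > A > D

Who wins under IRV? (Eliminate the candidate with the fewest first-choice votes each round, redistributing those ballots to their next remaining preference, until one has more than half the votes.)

B

Round 1: A 12, B 22, C 23, D 9. D eliminated.
Round 2: A 21, B 22, C 23. A eliminated.
Round 3: B 34, C 32. B has a majority (≥34).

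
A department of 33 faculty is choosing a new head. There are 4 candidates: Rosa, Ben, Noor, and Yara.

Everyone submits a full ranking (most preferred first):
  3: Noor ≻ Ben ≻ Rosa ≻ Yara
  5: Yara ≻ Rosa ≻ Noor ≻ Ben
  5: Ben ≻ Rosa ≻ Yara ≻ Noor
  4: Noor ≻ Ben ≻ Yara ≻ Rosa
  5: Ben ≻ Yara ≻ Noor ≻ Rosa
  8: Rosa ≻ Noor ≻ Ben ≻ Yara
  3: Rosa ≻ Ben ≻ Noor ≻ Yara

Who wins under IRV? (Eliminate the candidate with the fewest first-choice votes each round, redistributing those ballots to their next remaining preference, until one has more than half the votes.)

Round 1: Rosa 11, Ben 10, Noor 7, Yara 5. Yara eliminated.
Round 2: Rosa 16, Ben 10, Noor 7. Noor eliminated.
Round 3: Rosa 16, Ben 17. Ben has a majority (≥17).

Ben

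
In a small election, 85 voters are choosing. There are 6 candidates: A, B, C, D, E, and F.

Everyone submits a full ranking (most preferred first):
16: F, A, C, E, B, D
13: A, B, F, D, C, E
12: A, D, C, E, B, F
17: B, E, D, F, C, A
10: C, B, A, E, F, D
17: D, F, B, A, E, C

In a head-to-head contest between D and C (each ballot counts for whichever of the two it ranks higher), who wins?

D

D is ranked above C on 59 ballots; C above D on 26.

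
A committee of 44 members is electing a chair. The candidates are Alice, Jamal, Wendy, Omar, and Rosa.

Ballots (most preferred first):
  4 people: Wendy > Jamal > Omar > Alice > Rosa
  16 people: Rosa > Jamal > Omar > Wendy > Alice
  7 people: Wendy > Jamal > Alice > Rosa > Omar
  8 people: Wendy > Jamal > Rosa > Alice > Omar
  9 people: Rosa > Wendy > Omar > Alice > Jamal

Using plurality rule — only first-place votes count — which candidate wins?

First-place votes: Alice 0, Jamal 0, Wendy 19, Omar 0, Rosa 25.

Rosa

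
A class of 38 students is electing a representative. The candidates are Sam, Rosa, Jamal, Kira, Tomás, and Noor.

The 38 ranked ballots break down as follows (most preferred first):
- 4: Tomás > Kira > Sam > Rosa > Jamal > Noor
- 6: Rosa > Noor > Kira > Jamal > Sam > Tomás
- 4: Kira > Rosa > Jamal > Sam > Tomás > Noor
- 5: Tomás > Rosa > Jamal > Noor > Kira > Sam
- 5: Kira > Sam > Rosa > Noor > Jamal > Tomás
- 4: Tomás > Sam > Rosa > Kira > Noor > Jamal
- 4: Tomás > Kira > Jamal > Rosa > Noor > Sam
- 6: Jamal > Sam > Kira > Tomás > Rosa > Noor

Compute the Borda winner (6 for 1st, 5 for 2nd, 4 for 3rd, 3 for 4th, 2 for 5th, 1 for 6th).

Kira

Sam: 4×4 + 6×2 + 4×3 + 5×1 + 5×5 + 4×5 + 4×1 + 6×5 = 124
Rosa: 4×3 + 6×6 + 4×5 + 5×5 + 5×4 + 4×4 + 4×3 + 6×2 = 153
Jamal: 4×2 + 6×3 + 4×4 + 5×4 + 5×2 + 4×1 + 4×4 + 6×6 = 128
Kira: 4×5 + 6×4 + 4×6 + 5×2 + 5×6 + 4×3 + 4×5 + 6×4 = 164
Tomás: 4×6 + 6×1 + 4×2 + 5×6 + 5×1 + 4×6 + 4×6 + 6×3 = 139
Noor: 4×1 + 6×5 + 4×1 + 5×3 + 5×3 + 4×2 + 4×2 + 6×1 = 90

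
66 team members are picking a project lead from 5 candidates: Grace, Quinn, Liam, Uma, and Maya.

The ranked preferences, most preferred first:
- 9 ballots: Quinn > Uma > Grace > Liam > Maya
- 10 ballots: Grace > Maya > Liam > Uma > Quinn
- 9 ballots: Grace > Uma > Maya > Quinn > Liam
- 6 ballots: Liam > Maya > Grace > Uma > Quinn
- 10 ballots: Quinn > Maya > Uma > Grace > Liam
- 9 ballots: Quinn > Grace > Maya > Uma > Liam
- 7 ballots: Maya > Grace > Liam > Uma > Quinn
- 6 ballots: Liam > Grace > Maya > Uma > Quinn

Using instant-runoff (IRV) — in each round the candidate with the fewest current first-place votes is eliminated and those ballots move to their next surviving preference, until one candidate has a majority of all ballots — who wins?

Round 1: Grace 19, Quinn 28, Liam 12, Uma 0, Maya 7. Uma eliminated.
Round 2: Grace 19, Quinn 28, Liam 12, Maya 7. Maya eliminated.
Round 3: Grace 26, Quinn 28, Liam 12. Liam eliminated.
Round 4: Grace 38, Quinn 28. Grace has a majority (≥34).

Grace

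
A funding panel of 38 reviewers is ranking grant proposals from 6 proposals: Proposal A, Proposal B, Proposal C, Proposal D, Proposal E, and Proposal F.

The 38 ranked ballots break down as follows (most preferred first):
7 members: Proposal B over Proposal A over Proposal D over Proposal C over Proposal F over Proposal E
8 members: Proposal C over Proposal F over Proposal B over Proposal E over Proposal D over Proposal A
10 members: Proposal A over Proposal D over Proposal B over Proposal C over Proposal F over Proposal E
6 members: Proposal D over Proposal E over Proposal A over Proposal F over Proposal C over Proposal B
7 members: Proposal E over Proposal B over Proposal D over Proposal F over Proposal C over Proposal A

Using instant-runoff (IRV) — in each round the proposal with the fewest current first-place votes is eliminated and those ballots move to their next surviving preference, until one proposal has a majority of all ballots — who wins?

Round 1: Proposal A 10, Proposal B 7, Proposal C 8, Proposal D 6, Proposal E 7, Proposal F 0. Proposal F eliminated.
Round 2: Proposal A 10, Proposal B 7, Proposal C 8, Proposal D 6, Proposal E 7. Proposal D eliminated.
Round 3: Proposal A 10, Proposal B 7, Proposal C 8, Proposal E 13. Proposal B eliminated.
Round 4: Proposal A 17, Proposal C 8, Proposal E 13. Proposal C eliminated.
Round 5: Proposal A 17, Proposal E 21. Proposal E has a majority (≥20).

Proposal E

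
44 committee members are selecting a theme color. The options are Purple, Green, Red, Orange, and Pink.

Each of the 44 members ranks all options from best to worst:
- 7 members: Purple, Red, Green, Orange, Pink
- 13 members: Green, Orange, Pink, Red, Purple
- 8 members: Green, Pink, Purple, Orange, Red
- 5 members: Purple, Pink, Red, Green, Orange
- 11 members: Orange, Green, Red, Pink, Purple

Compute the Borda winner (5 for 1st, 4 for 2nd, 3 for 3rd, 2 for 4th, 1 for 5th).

Green

Purple: 7×5 + 13×1 + 8×3 + 5×5 + 11×1 = 108
Green: 7×3 + 13×5 + 8×5 + 5×2 + 11×4 = 180
Red: 7×4 + 13×2 + 8×1 + 5×3 + 11×3 = 110
Orange: 7×2 + 13×4 + 8×2 + 5×1 + 11×5 = 142
Pink: 7×1 + 13×3 + 8×4 + 5×4 + 11×2 = 120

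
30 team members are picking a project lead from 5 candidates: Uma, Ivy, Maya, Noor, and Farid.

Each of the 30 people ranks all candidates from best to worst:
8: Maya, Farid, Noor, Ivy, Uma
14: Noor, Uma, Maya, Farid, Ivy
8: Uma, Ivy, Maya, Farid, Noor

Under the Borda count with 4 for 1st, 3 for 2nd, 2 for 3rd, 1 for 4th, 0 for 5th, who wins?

Maya

Uma: 8×0 + 14×3 + 8×4 = 74
Ivy: 8×1 + 14×0 + 8×3 = 32
Maya: 8×4 + 14×2 + 8×2 = 76
Noor: 8×2 + 14×4 + 8×0 = 72
Farid: 8×3 + 14×1 + 8×1 = 46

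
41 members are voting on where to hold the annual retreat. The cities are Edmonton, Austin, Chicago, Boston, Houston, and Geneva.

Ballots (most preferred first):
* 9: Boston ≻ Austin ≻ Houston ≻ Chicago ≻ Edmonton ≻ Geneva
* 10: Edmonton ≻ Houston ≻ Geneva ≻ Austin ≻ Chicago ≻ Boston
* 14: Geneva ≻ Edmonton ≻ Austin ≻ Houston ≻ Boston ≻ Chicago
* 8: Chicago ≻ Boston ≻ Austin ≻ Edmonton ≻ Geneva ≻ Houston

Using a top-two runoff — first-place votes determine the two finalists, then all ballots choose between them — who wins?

Round 1 first-place votes: Edmonton 10, Austin 0, Chicago 8, Boston 9, Houston 0, Geneva 14. Geneva and Edmonton advance.
Runoff: Geneva is ranked above Edmonton on 14 ballots, Edmonton above Geneva on 27.

Edmonton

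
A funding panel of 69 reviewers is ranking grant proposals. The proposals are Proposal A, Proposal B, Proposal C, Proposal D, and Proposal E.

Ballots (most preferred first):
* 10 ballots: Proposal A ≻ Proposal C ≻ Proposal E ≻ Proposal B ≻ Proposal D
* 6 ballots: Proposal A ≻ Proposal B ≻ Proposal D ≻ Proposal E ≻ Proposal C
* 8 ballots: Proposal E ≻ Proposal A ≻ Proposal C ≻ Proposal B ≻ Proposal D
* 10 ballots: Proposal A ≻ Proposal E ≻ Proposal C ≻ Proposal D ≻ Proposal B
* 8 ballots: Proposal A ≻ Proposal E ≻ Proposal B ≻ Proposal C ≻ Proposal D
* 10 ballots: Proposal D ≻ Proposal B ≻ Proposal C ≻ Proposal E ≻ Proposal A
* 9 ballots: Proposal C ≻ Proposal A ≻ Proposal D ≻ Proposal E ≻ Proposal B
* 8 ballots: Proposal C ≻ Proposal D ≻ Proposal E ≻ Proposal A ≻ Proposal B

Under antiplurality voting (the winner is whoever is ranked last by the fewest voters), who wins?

Last-place votes: Proposal A 10, Proposal B 27, Proposal C 6, Proposal D 26, Proposal E 0.

Proposal E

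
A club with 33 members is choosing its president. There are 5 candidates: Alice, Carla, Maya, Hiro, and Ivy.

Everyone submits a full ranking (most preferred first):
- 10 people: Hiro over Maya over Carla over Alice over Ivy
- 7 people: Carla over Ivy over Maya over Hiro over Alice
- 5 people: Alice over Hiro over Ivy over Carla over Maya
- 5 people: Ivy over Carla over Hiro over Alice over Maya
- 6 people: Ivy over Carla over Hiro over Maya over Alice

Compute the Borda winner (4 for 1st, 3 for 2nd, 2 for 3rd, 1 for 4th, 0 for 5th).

Carla

Alice: 10×1 + 7×0 + 5×4 + 5×1 + 6×0 = 35
Carla: 10×2 + 7×4 + 5×1 + 5×3 + 6×3 = 86
Maya: 10×3 + 7×2 + 5×0 + 5×0 + 6×1 = 50
Hiro: 10×4 + 7×1 + 5×3 + 5×2 + 6×2 = 84
Ivy: 10×0 + 7×3 + 5×2 + 5×4 + 6×4 = 75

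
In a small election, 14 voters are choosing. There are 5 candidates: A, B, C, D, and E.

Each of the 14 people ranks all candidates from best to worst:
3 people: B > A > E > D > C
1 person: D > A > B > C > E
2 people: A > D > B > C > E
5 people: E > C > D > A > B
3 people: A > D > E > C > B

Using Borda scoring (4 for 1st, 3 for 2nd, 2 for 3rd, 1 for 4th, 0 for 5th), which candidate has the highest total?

A

A: 3×3 + 1×3 + 2×4 + 5×1 + 3×4 = 37
B: 3×4 + 1×2 + 2×2 + 5×0 + 3×0 = 18
C: 3×0 + 1×1 + 2×1 + 5×3 + 3×1 = 21
D: 3×1 + 1×4 + 2×3 + 5×2 + 3×3 = 32
E: 3×2 + 1×0 + 2×0 + 5×4 + 3×2 = 32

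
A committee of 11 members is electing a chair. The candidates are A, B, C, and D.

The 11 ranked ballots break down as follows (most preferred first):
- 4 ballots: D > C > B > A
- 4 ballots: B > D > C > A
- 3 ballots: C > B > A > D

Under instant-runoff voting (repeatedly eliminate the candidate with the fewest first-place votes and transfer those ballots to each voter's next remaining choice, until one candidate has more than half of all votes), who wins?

Round 1: A 0, B 4, C 3, D 4. A eliminated.
Round 2: B 4, C 3, D 4. C eliminated.
Round 3: B 7, D 4. B has a majority (≥6).

B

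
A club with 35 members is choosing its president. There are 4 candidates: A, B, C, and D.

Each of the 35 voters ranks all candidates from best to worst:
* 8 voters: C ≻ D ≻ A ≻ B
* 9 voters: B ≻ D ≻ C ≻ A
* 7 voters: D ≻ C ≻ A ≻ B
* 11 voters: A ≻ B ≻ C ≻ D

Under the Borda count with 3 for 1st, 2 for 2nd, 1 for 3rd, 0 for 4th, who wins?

C

A: 8×1 + 9×0 + 7×1 + 11×3 = 48
B: 8×0 + 9×3 + 7×0 + 11×2 = 49
C: 8×3 + 9×1 + 7×2 + 11×1 = 58
D: 8×2 + 9×2 + 7×3 + 11×0 = 55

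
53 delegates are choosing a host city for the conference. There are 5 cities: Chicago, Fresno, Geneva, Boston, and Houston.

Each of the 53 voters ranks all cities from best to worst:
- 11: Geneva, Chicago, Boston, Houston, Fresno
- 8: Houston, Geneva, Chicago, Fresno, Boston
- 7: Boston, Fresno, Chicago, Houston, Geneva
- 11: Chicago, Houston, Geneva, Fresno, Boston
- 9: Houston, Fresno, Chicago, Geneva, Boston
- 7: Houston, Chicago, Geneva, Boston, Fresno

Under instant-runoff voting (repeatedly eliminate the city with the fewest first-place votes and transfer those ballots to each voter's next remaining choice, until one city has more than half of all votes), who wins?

Round 1: Chicago 11, Fresno 0, Geneva 11, Boston 7, Houston 24. Fresno eliminated.
Round 2: Chicago 11, Geneva 11, Boston 7, Houston 24. Boston eliminated.
Round 3: Chicago 18, Geneva 11, Houston 24. Geneva eliminated.
Round 4: Chicago 29, Houston 24. Chicago has a majority (≥27).

Chicago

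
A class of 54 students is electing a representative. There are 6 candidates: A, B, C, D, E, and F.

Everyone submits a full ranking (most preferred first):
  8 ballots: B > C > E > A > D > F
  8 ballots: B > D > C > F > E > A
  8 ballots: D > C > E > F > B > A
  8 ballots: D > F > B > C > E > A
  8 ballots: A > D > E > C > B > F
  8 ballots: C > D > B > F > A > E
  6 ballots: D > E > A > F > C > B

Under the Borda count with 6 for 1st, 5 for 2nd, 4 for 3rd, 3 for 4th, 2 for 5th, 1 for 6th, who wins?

A: 8×3 + 8×1 + 8×1 + 8×1 + 8×6 + 8×2 + 6×4 = 136
B: 8×6 + 8×6 + 8×2 + 8×4 + 8×2 + 8×4 + 6×1 = 198
C: 8×5 + 8×4 + 8×5 + 8×3 + 8×3 + 8×6 + 6×2 = 220
D: 8×2 + 8×5 + 8×6 + 8×6 + 8×5 + 8×5 + 6×6 = 268
E: 8×4 + 8×2 + 8×4 + 8×2 + 8×4 + 8×1 + 6×5 = 166
F: 8×1 + 8×3 + 8×3 + 8×5 + 8×1 + 8×3 + 6×3 = 146

D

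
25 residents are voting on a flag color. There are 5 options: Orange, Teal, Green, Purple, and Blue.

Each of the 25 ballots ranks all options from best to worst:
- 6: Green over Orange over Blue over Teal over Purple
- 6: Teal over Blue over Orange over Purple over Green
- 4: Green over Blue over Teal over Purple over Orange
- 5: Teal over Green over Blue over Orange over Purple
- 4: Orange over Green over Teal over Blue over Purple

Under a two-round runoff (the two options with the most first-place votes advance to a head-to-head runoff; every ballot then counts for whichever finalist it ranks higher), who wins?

Round 1 first-place votes: Orange 4, Teal 11, Green 10, Purple 0, Blue 0. Teal and Green advance.
Runoff: Teal is ranked above Green on 11 ballots, Green above Teal on 14.

Green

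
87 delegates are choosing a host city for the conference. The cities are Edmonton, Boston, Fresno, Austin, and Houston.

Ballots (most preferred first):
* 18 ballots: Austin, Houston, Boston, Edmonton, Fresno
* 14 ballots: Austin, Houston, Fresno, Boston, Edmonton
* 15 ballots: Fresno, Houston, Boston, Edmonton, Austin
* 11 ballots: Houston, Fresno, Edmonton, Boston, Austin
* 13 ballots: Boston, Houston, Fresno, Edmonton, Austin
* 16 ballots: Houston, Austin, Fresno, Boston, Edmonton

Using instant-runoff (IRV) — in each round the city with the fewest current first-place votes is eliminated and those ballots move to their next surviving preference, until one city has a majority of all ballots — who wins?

Houston

Round 1: Edmonton 0, Boston 13, Fresno 15, Austin 32, Houston 27. Edmonton eliminated.
Round 2: Boston 13, Fresno 15, Austin 32, Houston 27. Boston eliminated.
Round 3: Fresno 15, Austin 32, Houston 40. Fresno eliminated.
Round 4: Austin 32, Houston 55. Houston has a majority (≥44).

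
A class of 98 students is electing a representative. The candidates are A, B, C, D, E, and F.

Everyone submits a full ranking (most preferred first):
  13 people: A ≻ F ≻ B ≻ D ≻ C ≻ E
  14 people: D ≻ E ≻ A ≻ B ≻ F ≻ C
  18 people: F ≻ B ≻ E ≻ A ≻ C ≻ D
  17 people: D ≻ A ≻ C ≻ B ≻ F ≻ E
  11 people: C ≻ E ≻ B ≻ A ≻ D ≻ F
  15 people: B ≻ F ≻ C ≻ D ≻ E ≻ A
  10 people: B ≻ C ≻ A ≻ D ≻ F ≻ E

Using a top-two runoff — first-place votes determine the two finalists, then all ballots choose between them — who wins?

Round 1 first-place votes: A 13, B 25, C 11, D 31, E 0, F 18. D and B advance.
Runoff: D is ranked above B on 31 ballots, B above D on 67.

B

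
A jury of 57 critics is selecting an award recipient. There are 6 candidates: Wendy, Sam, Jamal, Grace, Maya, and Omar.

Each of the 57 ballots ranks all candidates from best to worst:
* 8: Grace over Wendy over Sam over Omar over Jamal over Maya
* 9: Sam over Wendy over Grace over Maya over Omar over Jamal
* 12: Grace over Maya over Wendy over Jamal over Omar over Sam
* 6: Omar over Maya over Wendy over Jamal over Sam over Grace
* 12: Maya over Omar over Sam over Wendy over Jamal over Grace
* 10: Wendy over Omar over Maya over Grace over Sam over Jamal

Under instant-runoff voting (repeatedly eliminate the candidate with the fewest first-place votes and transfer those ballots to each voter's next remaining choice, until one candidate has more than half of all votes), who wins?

Wendy

Round 1: Wendy 10, Sam 9, Jamal 0, Grace 20, Maya 12, Omar 6. Jamal eliminated.
Round 2: Wendy 10, Sam 9, Grace 20, Maya 12, Omar 6. Omar eliminated.
Round 3: Wendy 10, Sam 9, Grace 20, Maya 18. Sam eliminated.
Round 4: Wendy 19, Grace 20, Maya 18. Maya eliminated.
Round 5: Wendy 37, Grace 20. Wendy has a majority (≥29).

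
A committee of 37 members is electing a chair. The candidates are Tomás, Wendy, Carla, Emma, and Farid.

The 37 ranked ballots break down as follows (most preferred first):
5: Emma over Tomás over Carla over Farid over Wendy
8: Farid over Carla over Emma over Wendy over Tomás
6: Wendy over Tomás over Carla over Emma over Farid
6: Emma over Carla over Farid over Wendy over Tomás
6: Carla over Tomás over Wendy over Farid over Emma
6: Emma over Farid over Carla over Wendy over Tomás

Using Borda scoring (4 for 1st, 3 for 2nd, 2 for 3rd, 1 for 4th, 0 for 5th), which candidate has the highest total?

Carla

Tomás: 5×3 + 8×0 + 6×3 + 6×0 + 6×3 + 6×0 = 51
Wendy: 5×0 + 8×1 + 6×4 + 6×1 + 6×2 + 6×1 = 56
Carla: 5×2 + 8×3 + 6×2 + 6×3 + 6×4 + 6×2 = 100
Emma: 5×4 + 8×2 + 6×1 + 6×4 + 6×0 + 6×4 = 90
Farid: 5×1 + 8×4 + 6×0 + 6×2 + 6×1 + 6×3 = 73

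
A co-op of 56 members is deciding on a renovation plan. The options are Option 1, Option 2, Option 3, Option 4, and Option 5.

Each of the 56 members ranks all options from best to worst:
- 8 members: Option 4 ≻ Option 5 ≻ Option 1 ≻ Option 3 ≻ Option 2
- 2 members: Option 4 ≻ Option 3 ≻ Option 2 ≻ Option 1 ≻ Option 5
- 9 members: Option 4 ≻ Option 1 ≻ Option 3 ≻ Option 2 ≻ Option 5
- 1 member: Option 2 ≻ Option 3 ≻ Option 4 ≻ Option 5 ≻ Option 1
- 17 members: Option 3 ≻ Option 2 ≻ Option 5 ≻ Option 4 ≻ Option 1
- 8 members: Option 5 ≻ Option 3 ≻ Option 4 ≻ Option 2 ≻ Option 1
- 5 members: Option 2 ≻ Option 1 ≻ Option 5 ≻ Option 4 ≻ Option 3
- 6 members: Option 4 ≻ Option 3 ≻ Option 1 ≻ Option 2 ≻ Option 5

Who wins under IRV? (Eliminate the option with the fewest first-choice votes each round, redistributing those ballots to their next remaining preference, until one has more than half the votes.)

Round 1: Option 1 0, Option 2 6, Option 3 17, Option 4 25, Option 5 8. Option 1 eliminated.
Round 2: Option 2 6, Option 3 17, Option 4 25, Option 5 8. Option 2 eliminated.
Round 3: Option 3 18, Option 4 25, Option 5 13. Option 5 eliminated.
Round 4: Option 3 26, Option 4 30. Option 4 has a majority (≥29).

Option 4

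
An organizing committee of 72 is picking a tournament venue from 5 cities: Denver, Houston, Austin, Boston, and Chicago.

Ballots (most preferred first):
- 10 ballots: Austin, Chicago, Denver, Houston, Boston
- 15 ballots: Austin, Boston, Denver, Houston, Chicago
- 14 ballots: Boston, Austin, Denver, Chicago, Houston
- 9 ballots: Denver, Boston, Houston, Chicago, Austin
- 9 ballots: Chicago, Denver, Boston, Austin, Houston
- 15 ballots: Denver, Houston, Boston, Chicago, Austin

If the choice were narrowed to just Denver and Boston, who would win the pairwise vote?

Denver

Denver is ranked above Boston on 43 ballots; Boston above Denver on 29.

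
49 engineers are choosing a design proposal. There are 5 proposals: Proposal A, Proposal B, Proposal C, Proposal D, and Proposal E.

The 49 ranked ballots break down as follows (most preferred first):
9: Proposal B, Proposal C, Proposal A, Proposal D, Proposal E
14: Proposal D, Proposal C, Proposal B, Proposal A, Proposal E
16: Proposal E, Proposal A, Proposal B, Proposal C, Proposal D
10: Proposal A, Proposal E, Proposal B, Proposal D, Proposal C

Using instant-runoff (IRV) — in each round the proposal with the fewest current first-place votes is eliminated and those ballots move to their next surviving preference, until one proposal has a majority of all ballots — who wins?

Proposal A

Round 1: Proposal A 10, Proposal B 9, Proposal C 0, Proposal D 14, Proposal E 16. Proposal C eliminated.
Round 2: Proposal A 10, Proposal B 9, Proposal D 14, Proposal E 16. Proposal B eliminated.
Round 3: Proposal A 19, Proposal D 14, Proposal E 16. Proposal D eliminated.
Round 4: Proposal A 33, Proposal E 16. Proposal A has a majority (≥25).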